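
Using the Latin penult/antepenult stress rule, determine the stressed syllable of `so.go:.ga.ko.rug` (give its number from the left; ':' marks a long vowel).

3

Classical Latin: stress the penult if heavy (long vowel or closed), else the antepenult.
Weights: 3 ga L, 4 ko L, 5 rug H.
The penult (syllable 4, ko) is light, so stress falls on the antepenult (syllable 3, ga).
Stress on syllable 3: so.go:.ˈga.ko.rug.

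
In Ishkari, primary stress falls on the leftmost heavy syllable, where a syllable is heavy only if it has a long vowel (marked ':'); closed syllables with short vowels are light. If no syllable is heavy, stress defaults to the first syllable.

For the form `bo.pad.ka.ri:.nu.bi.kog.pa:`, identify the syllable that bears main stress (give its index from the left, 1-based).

Weights: 1 bo L, 2 pad L, 3 ka L, 4 ri: H, 5 nu L, 6 bi L, 7 kog L, 8 pa: H.
Heavy syllables in the domain: 4, 8. The leftmost is syllable 4 (ri:).
Primary stress: syllable 4 → bo.pad.ka.ˈri:.nu.bi.kog.pa:.

4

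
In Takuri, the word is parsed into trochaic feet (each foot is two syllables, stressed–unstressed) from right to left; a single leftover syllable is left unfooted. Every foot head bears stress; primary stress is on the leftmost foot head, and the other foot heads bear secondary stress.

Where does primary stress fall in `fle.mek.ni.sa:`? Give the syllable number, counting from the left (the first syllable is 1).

1

Parse right to left into trochaic (ˈσσ) feet: (ˈfle.mek) (ˈni.sa:).
Foot heads (stressed positions): 1, 3.
End Rule Leftmost: primary stress on the leftmost head = syllable 1.
Primary stress: syllable 1 → ˈfle.mek.ni.sa:.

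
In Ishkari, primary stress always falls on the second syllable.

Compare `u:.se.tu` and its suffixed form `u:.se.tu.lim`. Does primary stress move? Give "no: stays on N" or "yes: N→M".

no: stays on 2

Base `u:.se.tu` (3 syllables):
  The word has 3 syllables; the second syllable is syllable 2 (se).
  → primary stress on syllable 2.
Suffixed `u:.se.tu.lim` (4 syllables):
  The word has 4 syllables; the second syllable is syllable 2 (se).
  → primary stress on syllable 2.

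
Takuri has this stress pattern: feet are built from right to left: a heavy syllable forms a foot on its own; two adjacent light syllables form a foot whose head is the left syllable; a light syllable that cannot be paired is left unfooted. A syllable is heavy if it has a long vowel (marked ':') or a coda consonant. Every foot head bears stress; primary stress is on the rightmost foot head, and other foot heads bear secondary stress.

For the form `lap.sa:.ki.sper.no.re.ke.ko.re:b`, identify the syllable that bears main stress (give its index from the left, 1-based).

9

Weights: 1 lap H, 2 sa: H, 3 ki L, 4 sper H, 5 no L, 6 re L, 7 ke L, 8 ko L, 9 re:b H.
Parse right to left (heavy = foot alone; LL = one foot; stranded L unfooted): (ˈlap) (ˈsa:) ki (ˈsper) (ˈno.re) (ˈke.ko) (ˈre:b).
Foot heads: 1, 2, 4, 5, 7, 9.
Primary stress on the rightmost head = syllable 9.
Primary stress: syllable 9 → lap.sa:.ki.sper.no.re.ke.ko.ˈre:b.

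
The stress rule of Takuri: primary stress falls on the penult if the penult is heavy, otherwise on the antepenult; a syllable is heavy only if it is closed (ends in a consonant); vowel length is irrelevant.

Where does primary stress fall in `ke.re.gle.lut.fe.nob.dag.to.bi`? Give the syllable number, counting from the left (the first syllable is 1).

Weights: 7 dag H, 8 to L, 9 bi L.
The penult (syllable 8, to) is light, so stress falls on the antepenult (syllable 7, dag).
Primary stress: syllable 7 → ke.re.gle.lut.fe.nob.ˈdag.to.bi.

7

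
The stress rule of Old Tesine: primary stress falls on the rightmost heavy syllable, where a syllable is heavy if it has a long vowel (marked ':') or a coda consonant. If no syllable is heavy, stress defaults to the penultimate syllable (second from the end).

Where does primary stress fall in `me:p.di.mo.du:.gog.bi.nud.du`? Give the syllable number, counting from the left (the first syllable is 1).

7

Weights: 1 me:p H, 2 di L, 3 mo L, 4 du: H, 5 gog H, 6 bi L, 7 nud H, 8 du L.
Heavy syllables in the domain: 1, 4, 5, 7. The rightmost is syllable 7 (nud).
Primary stress: syllable 7 → me:p.di.mo.du:.gog.bi.ˈnud.du.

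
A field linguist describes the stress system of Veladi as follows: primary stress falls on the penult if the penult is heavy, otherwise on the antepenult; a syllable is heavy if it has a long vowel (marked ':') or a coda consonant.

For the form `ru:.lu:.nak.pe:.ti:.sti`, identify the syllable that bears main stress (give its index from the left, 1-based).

Weights: 4 pe: H, 5 ti: H, 6 sti L.
The penult (syllable 5, ti:) is heavy, so it takes stress.
Primary stress: syllable 5 → ru:.lu:.nak.pe:.ˈti:.sti.

5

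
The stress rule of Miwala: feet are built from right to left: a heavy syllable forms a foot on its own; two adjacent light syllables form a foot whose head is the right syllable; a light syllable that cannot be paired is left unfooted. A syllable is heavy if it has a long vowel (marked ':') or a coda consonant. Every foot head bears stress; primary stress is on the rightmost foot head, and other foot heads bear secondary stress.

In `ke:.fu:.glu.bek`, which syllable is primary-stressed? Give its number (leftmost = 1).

4

Weights: 1 ke: H, 2 fu: H, 3 glu L, 4 bek H.
Parse right to left (heavy = foot alone; LL = one foot; stranded L unfooted): (ˈke:) (ˈfu:) glu (ˈbek).
Foot heads: 1, 2, 4.
Primary stress on the rightmost head = syllable 4.
Primary stress: syllable 4 → ke:.fu:.glu.ˈbek.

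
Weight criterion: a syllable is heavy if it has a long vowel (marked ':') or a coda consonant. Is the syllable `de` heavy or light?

light

`de`: short vowel, open (no coda). Short vowel, open → light.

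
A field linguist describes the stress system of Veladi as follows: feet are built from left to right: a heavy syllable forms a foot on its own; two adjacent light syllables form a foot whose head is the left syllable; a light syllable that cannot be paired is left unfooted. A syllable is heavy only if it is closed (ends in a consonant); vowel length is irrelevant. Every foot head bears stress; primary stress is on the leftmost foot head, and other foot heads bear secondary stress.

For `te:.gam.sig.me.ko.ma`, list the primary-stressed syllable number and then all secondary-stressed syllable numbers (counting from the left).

Weights: 1 te: L, 2 gam H, 3 sig H, 4 me L, 5 ko L, 6 ma L.
Parse left to right (heavy = foot alone; LL = one foot; stranded L unfooted): te: (ˈgam) (ˈsig) (ˈme.ko) ma.
Foot heads: 2, 3, 4.
Primary stress on the leftmost head = syllable 2.
Secondary stress on 3, 4: te:.ˈgam.ˌsig.ˌme.ko.ma.

primary 2, secondary 3, 4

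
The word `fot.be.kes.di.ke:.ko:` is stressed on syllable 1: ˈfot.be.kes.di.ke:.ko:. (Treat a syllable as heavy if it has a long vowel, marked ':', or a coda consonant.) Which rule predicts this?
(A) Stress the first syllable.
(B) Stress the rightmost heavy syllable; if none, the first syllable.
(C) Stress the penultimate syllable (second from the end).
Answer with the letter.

A

Rule A → syllable 1 ✓.
Rule B → syllable 6 (observed: 1).
Rule C → syllable 5 (observed: 1).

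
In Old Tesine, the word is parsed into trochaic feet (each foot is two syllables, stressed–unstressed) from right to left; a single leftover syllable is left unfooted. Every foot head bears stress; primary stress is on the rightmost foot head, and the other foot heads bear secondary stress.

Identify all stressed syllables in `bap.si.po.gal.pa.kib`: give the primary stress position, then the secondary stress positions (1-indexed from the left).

Parse right to left into trochaic (ˈσσ) feet: (ˈbap.si) (ˈpo.gal) (ˈpa.kib).
Foot heads (stressed positions): 1, 3, 5.
End Rule Rightmost: primary stress on the rightmost head = syllable 5.
Secondary stress on 1, 3: ˌbap.si.ˌpo.gal.ˈpa.kib.

primary 5, secondary 1, 3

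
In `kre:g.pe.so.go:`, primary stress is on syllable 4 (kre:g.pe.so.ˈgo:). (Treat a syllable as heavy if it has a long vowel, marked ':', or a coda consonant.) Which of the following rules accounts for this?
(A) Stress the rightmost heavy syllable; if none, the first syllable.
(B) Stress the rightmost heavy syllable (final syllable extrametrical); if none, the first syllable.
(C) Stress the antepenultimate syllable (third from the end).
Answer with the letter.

A

Rule A → syllable 4 ✓.
Rule B → syllable 1 (observed: 4).
Rule C → syllable 2 (observed: 4).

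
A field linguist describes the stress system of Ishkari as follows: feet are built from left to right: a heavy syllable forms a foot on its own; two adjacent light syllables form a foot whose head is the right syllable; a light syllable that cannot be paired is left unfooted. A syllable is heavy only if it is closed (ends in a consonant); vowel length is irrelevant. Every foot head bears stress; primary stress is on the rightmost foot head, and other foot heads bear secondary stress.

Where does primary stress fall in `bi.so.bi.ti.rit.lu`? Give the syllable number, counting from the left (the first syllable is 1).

5

Weights: 1 bi L, 2 so L, 3 bi L, 4 ti L, 5 rit H, 6 lu L.
Parse left to right (heavy = foot alone; LL = one foot; stranded L unfooted): (bi.ˈso) (bi.ˈti) (ˈrit) lu.
Foot heads: 2, 4, 5.
Primary stress on the rightmost head = syllable 5.
Primary stress: syllable 5 → bi.so.bi.ti.ˈrit.lu.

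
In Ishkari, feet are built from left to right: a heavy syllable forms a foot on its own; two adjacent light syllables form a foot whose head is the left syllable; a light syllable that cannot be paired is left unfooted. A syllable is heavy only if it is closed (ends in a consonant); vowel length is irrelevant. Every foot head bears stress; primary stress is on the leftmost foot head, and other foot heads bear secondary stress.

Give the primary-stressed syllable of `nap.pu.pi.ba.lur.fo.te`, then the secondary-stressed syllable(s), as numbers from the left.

primary 1, secondary 2, 5, 6

Weights: 1 nap H, 2 pu L, 3 pi L, 4 ba L, 5 lur H, 6 fo L, 7 te L.
Parse left to right (heavy = foot alone; LL = one foot; stranded L unfooted): (ˈnap) (ˈpu.pi) ba (ˈlur) (ˈfo.te).
Foot heads: 1, 2, 5, 6.
Primary stress on the leftmost head = syllable 1.
Secondary stress on 2, 5, 6: ˈnap.ˌpu.pi.ba.ˌlur.ˌfo.te.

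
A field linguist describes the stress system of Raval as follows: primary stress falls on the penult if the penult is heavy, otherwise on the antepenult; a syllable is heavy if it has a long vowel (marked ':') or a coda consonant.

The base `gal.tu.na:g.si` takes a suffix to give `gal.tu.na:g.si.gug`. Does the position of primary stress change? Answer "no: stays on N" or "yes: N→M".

Base `gal.tu.na:g.si` (4 syllables):
  Weights: 2 tu L, 3 na:g H, 4 si L.
  The penult (syllable 3, na:g) is heavy, so it takes stress.
  → primary stress on syllable 3.
Suffixed `gal.tu.na:g.si.gug` (5 syllables):
  Weights: 3 na:g H, 4 si L, 5 gug H.
  The penult (syllable 4, si) is light, so stress falls on the antepenult (syllable 3, na:g).
  → primary stress on syllable 3.

no: stays on 3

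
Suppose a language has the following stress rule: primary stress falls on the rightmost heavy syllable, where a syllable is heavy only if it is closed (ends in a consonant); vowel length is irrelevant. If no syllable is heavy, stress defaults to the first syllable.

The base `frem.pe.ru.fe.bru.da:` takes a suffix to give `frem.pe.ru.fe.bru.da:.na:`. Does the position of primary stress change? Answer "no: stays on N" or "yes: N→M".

no: stays on 1

Base `frem.pe.ru.fe.bru.da:` (6 syllables):
  Weights: 1 frem H, 2 pe L, 3 ru L, 4 fe L, 5 bru L, 6 da: L.
  Heavy syllables in the domain: 1. The rightmost is syllable 1 (frem).
  → primary stress on syllable 1.
Suffixed `frem.pe.ru.fe.bru.da:.na:` (7 syllables):
  Weights: 1 frem H, 2 pe L, 3 ru L, 4 fe L, 5 bru L, 6 da: L, 7 na: L.
  Heavy syllables in the domain: 1. The rightmost is syllable 1 (frem).
  → primary stress on syllable 1.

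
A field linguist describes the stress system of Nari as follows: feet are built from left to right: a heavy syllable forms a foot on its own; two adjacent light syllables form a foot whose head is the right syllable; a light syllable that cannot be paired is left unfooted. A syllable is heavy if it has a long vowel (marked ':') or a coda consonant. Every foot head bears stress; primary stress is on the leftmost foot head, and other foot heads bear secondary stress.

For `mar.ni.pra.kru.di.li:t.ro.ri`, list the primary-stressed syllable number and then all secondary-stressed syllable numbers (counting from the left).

primary 1, secondary 3, 5, 6, 8

Weights: 1 mar H, 2 ni L, 3 pra L, 4 kru L, 5 di L, 6 li:t H, 7 ro L, 8 ri L.
Parse left to right (heavy = foot alone; LL = one foot; stranded L unfooted): (ˈmar) (ni.ˈpra) (kru.ˈdi) (ˈli:t) (ro.ˈri).
Foot heads: 1, 3, 5, 6, 8.
Primary stress on the leftmost head = syllable 1.
Secondary stress on 3, 5, 6, 8: ˈmar.ni.ˌpra.kru.ˌdi.ˌli:t.ro.ˌri.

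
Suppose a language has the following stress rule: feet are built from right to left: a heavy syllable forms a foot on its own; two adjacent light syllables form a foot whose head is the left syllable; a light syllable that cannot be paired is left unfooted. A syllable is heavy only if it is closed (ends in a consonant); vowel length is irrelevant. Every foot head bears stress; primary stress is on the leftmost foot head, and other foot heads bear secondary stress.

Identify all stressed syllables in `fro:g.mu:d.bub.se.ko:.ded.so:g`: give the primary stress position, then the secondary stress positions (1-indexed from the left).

primary 1, secondary 2, 3, 4, 6, 7

Weights: 1 fro:g H, 2 mu:d H, 3 bub H, 4 se L, 5 ko: L, 6 ded H, 7 so:g H.
Parse right to left (heavy = foot alone; LL = one foot; stranded L unfooted): (ˈfro:g) (ˈmu:d) (ˈbub) (ˈse.ko:) (ˈded) (ˈso:g).
Foot heads: 1, 2, 3, 4, 6, 7.
Primary stress on the leftmost head = syllable 1.
Secondary stress on 2, 3, 4, 6, 7: ˈfro:g.ˌmu:d.ˌbub.ˌse.ko:.ˌded.ˌso:g.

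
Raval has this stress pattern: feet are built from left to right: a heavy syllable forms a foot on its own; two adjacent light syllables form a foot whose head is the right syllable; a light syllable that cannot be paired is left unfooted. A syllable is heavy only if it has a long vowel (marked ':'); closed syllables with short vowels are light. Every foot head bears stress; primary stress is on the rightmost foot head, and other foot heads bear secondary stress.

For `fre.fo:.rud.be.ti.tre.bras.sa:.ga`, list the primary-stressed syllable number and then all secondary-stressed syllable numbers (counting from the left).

primary 8, secondary 2, 4, 6

Weights: 1 fre L, 2 fo: H, 3 rud L, 4 be L, 5 ti L, 6 tre L, 7 bras L, 8 sa: H, 9 ga L.
Parse left to right (heavy = foot alone; LL = one foot; stranded L unfooted): fre (ˈfo:) (rud.ˈbe) (ti.ˈtre) bras (ˈsa:) ga.
Foot heads: 2, 4, 6, 8.
Primary stress on the rightmost head = syllable 8.
Secondary stress on 2, 4, 6: fre.ˌfo:.rud.ˌbe.ti.ˌtre.bras.ˈsa:.ga.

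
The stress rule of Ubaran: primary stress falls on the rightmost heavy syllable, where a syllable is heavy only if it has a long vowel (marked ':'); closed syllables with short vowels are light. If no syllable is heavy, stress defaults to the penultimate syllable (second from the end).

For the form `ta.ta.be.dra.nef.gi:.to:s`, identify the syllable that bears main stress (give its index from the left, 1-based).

7

Weights: 1 ta L, 2 ta L, 3 be L, 4 dra L, 5 nef L, 6 gi: H, 7 to:s H.
Heavy syllables in the domain: 6, 7. The rightmost is syllable 7 (to:s).
Primary stress: syllable 7 → ta.ta.be.dra.nef.gi:.ˈto:s.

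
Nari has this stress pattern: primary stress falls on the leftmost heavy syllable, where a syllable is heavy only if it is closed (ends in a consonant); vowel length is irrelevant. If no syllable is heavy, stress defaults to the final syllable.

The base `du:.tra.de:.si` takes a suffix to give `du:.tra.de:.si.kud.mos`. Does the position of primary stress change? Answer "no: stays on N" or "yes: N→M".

Base `du:.tra.de:.si` (4 syllables):
  Weights: 1 du: L, 2 tra L, 3 de: L, 4 si L.
  No heavy syllable in the domain; default to the final syllable = syllable 4.
  → primary stress on syllable 4.
Suffixed `du:.tra.de:.si.kud.mos` (6 syllables):
  Weights: 1 du: L, 2 tra L, 3 de: L, 4 si L, 5 kud H, 6 mos H.
  Heavy syllables in the domain: 5, 6. The leftmost is syllable 5 (kud).
  → primary stress on syllable 5.

yes: 4→5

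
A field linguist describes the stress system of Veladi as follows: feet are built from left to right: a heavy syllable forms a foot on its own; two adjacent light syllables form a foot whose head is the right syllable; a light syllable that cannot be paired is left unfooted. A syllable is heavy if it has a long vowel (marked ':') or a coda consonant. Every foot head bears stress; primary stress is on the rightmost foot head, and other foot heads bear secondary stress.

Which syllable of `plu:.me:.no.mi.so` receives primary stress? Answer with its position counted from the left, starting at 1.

4

Weights: 1 plu: H, 2 me: H, 3 no L, 4 mi L, 5 so L.
Parse left to right (heavy = foot alone; LL = one foot; stranded L unfooted): (ˈplu:) (ˈme:) (no.ˈmi) so.
Foot heads: 1, 2, 4.
Primary stress on the rightmost head = syllable 4.
Primary stress: syllable 4 → plu:.me:.no.ˈmi.so.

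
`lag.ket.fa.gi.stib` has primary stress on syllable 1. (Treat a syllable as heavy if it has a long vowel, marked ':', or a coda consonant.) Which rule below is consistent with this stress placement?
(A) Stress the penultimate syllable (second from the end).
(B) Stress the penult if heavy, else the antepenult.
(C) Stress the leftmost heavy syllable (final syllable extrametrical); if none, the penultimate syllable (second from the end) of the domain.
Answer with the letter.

C

Rule A → syllable 4 (observed: 1).
Rule B → syllable 3 (observed: 1).
Rule C → syllable 1 ✓.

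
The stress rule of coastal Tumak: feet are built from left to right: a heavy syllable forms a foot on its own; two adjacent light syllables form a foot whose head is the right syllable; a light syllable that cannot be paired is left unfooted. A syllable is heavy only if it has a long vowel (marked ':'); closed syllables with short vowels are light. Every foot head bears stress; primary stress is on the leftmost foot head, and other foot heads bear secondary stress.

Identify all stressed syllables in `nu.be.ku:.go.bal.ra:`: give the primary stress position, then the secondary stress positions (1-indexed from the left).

Weights: 1 nu L, 2 be L, 3 ku: H, 4 go L, 5 bal L, 6 ra: H.
Parse left to right (heavy = foot alone; LL = one foot; stranded L unfooted): (nu.ˈbe) (ˈku:) (go.ˈbal) (ˈra:).
Foot heads: 2, 3, 5, 6.
Primary stress on the leftmost head = syllable 2.
Secondary stress on 3, 5, 6: nu.ˈbe.ˌku:.go.ˌbal.ˌra:.

primary 2, secondary 3, 5, 6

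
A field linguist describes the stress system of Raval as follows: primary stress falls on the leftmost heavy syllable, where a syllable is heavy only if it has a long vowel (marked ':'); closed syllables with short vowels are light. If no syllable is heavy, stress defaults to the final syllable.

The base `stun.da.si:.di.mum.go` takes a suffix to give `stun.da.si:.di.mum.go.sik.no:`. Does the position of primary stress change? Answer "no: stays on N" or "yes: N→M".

no: stays on 3

Base `stun.da.si:.di.mum.go` (6 syllables):
  Weights: 1 stun L, 2 da L, 3 si: H, 4 di L, 5 mum L, 6 go L.
  Heavy syllables in the domain: 3. The leftmost is syllable 3 (si:).
  → primary stress on syllable 3.
Suffixed `stun.da.si:.di.mum.go.sik.no:` (8 syllables):
  Weights: 1 stun L, 2 da L, 3 si: H, 4 di L, 5 mum L, 6 go L, 7 sik L, 8 no: H.
  Heavy syllables in the domain: 3, 8. The leftmost is syllable 3 (si:).
  → primary stress on syllable 3.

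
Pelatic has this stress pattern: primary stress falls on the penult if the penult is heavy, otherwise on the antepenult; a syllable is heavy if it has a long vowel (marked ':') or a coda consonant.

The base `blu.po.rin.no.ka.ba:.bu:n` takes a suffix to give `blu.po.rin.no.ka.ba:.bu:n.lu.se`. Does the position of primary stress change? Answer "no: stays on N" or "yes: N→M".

yes: 6→7

Base `blu.po.rin.no.ka.ba:.bu:n` (7 syllables):
  Weights: 5 ka L, 6 ba: H, 7 bu:n H.
  The penult (syllable 6, ba:) is heavy, so it takes stress.
  → primary stress on syllable 6.
Suffixed `blu.po.rin.no.ka.ba:.bu:n.lu.se` (9 syllables):
  Weights: 7 bu:n H, 8 lu L, 9 se L.
  The penult (syllable 8, lu) is light, so stress falls on the antepenult (syllable 7, bu:n).
  → primary stress on syllable 7.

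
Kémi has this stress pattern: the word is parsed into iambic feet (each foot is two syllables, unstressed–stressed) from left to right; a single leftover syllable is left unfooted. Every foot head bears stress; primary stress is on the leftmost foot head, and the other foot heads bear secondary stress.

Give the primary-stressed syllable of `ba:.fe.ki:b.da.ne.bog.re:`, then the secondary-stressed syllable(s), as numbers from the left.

Parse left to right into iambic (σˈσ) feet: (ba:.ˈfe) (ki:b.ˈda) (ne.ˈbog) re:. Syllable 7 is left unfooted.
Foot heads (stressed positions): 2, 4, 6.
End Rule Leftmost: primary stress on the leftmost head = syllable 2.
Secondary stress on 4, 6: ba:.ˈfe.ki:b.ˌda.ne.ˌbog.re:.

primary 2, secondary 4, 6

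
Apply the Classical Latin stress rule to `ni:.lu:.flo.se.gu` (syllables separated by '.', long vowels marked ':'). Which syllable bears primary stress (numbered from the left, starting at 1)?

Classical Latin: stress the penult if heavy (long vowel or closed), else the antepenult.
Weights: 3 flo L, 4 se L, 5 gu L.
The penult (syllable 4, se) is light, so stress falls on the antepenult (syllable 3, flo).
Stress on syllable 3: ni:.lu:.ˈflo.se.gu.

3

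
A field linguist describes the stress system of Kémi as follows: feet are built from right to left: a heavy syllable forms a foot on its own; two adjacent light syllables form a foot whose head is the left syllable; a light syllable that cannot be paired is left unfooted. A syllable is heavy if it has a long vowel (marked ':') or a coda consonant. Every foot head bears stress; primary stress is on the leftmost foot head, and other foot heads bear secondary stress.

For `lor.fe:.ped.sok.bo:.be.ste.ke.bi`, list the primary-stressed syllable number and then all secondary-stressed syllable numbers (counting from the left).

Weights: 1 lor H, 2 fe: H, 3 ped H, 4 sok H, 5 bo: H, 6 be L, 7 ste L, 8 ke L, 9 bi L.
Parse right to left (heavy = foot alone; LL = one foot; stranded L unfooted): (ˈlor) (ˈfe:) (ˈped) (ˈsok) (ˈbo:) (ˈbe.ste) (ˈke.bi).
Foot heads: 1, 2, 3, 4, 5, 6, 8.
Primary stress on the leftmost head = syllable 1.
Secondary stress on 2, 3, 4, 5, 6, 8: ˈlor.ˌfe:.ˌped.ˌsok.ˌbo:.ˌbe.ste.ˌke.bi.

primary 1, secondary 2, 3, 4, 5, 6, 8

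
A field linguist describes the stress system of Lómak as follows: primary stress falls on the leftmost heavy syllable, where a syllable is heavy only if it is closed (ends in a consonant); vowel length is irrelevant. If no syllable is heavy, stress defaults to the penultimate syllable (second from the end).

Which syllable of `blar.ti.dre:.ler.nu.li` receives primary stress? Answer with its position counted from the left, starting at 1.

Weights: 1 blar H, 2 ti L, 3 dre: L, 4 ler H, 5 nu L, 6 li L.
Heavy syllables in the domain: 1, 4. The leftmost is syllable 1 (blar).
Primary stress: syllable 1 → ˈblar.ti.dre:.ler.nu.li.

1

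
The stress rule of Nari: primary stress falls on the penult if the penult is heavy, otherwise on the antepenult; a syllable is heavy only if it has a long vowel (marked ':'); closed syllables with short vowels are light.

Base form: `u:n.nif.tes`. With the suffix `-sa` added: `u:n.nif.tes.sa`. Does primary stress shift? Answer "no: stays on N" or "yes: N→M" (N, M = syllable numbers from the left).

Base `u:n.nif.tes` (3 syllables):
  Weights: 1 u:n H, 2 nif L, 3 tes L.
  The penult (syllable 2, nif) is light, so stress falls on the antepenult (syllable 1, u:n).
  → primary stress on syllable 1.
Suffixed `u:n.nif.tes.sa` (4 syllables):
  Weights: 2 nif L, 3 tes L, 4 sa L.
  The penult (syllable 3, tes) is light, so stress falls on the antepenult (syllable 2, nif).
  → primary stress on syllable 2.

yes: 1→2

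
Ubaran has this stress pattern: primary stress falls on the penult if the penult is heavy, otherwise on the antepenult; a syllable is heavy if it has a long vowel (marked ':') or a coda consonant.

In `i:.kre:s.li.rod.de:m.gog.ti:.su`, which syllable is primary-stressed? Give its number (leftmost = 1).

Weights: 6 gog H, 7 ti: H, 8 su L.
The penult (syllable 7, ti:) is heavy, so it takes stress.
Primary stress: syllable 7 → i:.kre:s.li.rod.de:m.gog.ˈti:.su.

7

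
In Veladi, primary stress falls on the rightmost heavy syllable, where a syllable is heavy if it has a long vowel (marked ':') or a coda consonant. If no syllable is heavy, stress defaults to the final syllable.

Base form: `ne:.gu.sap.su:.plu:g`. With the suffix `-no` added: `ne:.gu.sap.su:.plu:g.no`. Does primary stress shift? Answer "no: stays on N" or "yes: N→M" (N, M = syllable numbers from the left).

no: stays on 5

Base `ne:.gu.sap.su:.plu:g` (5 syllables):
  Weights: 1 ne: H, 2 gu L, 3 sap H, 4 su: H, 5 plu:g H.
  Heavy syllables in the domain: 1, 3, 4, 5. The rightmost is syllable 5 (plu:g).
  → primary stress on syllable 5.
Suffixed `ne:.gu.sap.su:.plu:g.no` (6 syllables):
  Weights: 1 ne: H, 2 gu L, 3 sap H, 4 su: H, 5 plu:g H, 6 no L.
  Heavy syllables in the domain: 1, 3, 4, 5. The rightmost is syllable 5 (plu:g).
  → primary stress on syllable 5.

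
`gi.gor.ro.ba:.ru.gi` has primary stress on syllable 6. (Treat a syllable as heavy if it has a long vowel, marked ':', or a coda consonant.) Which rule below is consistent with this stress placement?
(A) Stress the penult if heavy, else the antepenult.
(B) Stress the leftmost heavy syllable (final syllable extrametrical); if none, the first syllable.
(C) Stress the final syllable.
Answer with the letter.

Rule A → syllable 4 (observed: 6).
Rule B → syllable 2 (observed: 6).
Rule C → syllable 6 ✓.

C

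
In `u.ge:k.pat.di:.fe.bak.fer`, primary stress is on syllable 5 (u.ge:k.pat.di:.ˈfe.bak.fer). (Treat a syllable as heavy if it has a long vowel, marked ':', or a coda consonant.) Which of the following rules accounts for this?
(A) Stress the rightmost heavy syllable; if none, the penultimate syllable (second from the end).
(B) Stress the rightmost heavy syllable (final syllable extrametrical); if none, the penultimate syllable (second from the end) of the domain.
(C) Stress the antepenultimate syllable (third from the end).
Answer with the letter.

Rule A → syllable 7 (observed: 5).
Rule B → syllable 6 (observed: 5).
Rule C → syllable 5 ✓.

C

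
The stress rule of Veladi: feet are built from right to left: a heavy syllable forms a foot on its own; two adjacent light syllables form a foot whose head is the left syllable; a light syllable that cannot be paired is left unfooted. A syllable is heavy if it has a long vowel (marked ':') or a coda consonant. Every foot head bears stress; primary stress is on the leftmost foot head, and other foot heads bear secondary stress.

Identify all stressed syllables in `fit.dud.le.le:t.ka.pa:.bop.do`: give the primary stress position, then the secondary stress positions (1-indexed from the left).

Weights: 1 fit H, 2 dud H, 3 le L, 4 le:t H, 5 ka L, 6 pa: H, 7 bop H, 8 do L.
Parse right to left (heavy = foot alone; LL = one foot; stranded L unfooted): (ˈfit) (ˈdud) le (ˈle:t) ka (ˈpa:) (ˈbop) do.
Foot heads: 1, 2, 4, 6, 7.
Primary stress on the leftmost head = syllable 1.
Secondary stress on 2, 4, 6, 7: ˈfit.ˌdud.le.ˌle:t.ka.ˌpa:.ˌbop.do.

primary 1, secondary 2, 4, 6, 7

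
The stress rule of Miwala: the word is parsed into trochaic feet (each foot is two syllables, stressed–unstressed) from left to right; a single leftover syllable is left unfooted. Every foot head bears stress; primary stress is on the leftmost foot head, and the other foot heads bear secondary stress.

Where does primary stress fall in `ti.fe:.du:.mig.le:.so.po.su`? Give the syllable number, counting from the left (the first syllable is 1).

1

Parse left to right into trochaic (ˈσσ) feet: (ˈti.fe:) (ˈdu:.mig) (ˈle:.so) (ˈpo.su).
Foot heads (stressed positions): 1, 3, 5, 7.
End Rule Leftmost: primary stress on the leftmost head = syllable 1.
Primary stress: syllable 1 → ˈti.fe:.du:.mig.le:.so.po.su.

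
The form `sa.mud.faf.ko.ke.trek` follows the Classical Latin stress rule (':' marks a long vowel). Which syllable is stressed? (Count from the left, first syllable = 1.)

4

Classical Latin: stress the penult if heavy (long vowel or closed), else the antepenult.
Weights: 4 ko L, 5 ke L, 6 trek H.
The penult (syllable 5, ke) is light, so stress falls on the antepenult (syllable 4, ko).
Stress on syllable 4: sa.mud.faf.ˈko.ke.trek.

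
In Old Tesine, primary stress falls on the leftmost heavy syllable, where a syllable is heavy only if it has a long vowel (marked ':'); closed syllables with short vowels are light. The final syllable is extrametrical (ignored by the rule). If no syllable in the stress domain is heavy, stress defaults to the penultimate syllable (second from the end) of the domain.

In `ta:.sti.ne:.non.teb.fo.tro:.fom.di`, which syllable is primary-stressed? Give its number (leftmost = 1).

1

The final syllable (9, di) is extrametrical; the stress domain is syllables 1–8.
Weights: 1 ta: H, 2 sti L, 3 ne: H, 4 non L, 5 teb L, 6 fo L, 7 tro: H, 8 fom L.
Heavy syllables in the domain: 1, 3, 7. The leftmost is syllable 1 (ta:).
Primary stress: syllable 1 → ˈta:.sti.ne:.non.teb.fo.tro:.fom.di.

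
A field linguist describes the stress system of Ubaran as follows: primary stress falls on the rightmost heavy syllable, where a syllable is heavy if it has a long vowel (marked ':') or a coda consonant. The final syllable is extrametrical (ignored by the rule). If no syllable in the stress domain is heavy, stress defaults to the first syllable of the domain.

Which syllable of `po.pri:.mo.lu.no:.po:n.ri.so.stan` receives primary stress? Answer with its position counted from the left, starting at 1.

The final syllable (9, stan) is extrametrical; the stress domain is syllables 1–8.
Weights: 1 po L, 2 pri: H, 3 mo L, 4 lu L, 5 no: H, 6 po:n H, 7 ri L, 8 so L.
Heavy syllables in the domain: 2, 5, 6. The rightmost is syllable 6 (po:n).
Primary stress: syllable 6 → po.pri:.mo.lu.no:.ˈpo:n.ri.so.stan.

6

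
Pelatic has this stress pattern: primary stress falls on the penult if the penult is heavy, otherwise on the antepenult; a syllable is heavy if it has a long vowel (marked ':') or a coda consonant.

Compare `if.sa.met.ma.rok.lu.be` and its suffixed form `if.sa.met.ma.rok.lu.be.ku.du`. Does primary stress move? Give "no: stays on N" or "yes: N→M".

Base `if.sa.met.ma.rok.lu.be` (7 syllables):
  Weights: 5 rok H, 6 lu L, 7 be L.
  The penult (syllable 6, lu) is light, so stress falls on the antepenult (syllable 5, rok).
  → primary stress on syllable 5.
Suffixed `if.sa.met.ma.rok.lu.be.ku.du` (9 syllables):
  Weights: 7 be L, 8 ku L, 9 du L.
  The penult (syllable 8, ku) is light, so stress falls on the antepenult (syllable 7, be).
  → primary stress on syllable 7.

yes: 5→7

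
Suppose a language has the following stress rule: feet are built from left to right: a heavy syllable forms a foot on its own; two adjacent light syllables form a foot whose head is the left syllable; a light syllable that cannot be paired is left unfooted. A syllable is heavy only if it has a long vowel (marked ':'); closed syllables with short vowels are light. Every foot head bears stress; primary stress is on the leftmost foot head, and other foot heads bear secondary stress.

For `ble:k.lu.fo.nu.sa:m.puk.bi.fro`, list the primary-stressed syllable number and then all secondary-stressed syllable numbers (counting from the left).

primary 1, secondary 2, 5, 6

Weights: 1 ble:k H, 2 lu L, 3 fo L, 4 nu L, 5 sa:m H, 6 puk L, 7 bi L, 8 fro L.
Parse left to right (heavy = foot alone; LL = one foot; stranded L unfooted): (ˈble:k) (ˈlu.fo) nu (ˈsa:m) (ˈpuk.bi) fro.
Foot heads: 1, 2, 5, 6.
Primary stress on the leftmost head = syllable 1.
Secondary stress on 2, 5, 6: ˈble:k.ˌlu.fo.nu.ˌsa:m.ˌpuk.bi.fro.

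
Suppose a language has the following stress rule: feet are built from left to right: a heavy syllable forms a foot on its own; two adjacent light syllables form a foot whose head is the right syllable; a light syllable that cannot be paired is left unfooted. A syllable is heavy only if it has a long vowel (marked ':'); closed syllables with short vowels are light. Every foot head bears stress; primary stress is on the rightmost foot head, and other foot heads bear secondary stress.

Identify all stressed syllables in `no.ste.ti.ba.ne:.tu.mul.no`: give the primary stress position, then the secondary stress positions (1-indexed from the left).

Weights: 1 no L, 2 ste L, 3 ti L, 4 ba L, 5 ne: H, 6 tu L, 7 mul L, 8 no L.
Parse left to right (heavy = foot alone; LL = one foot; stranded L unfooted): (no.ˈste) (ti.ˈba) (ˈne:) (tu.ˈmul) no.
Foot heads: 2, 4, 5, 7.
Primary stress on the rightmost head = syllable 7.
Secondary stress on 2, 4, 5: no.ˌste.ti.ˌba.ˌne:.tu.ˈmul.no.

primary 7, secondary 2, 4, 5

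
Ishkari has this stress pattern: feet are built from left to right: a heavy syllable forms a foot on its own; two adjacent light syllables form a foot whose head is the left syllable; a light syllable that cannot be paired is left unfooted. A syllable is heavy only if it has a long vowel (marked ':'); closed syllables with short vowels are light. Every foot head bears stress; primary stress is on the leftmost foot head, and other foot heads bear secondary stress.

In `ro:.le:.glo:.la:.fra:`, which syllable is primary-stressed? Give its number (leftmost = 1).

Weights: 1 ro: H, 2 le: H, 3 glo: H, 4 la: H, 5 fra: H.
Parse left to right (heavy = foot alone; LL = one foot; stranded L unfooted): (ˈro:) (ˈle:) (ˈglo:) (ˈla:) (ˈfra:).
Foot heads: 1, 2, 3, 4, 5.
Primary stress on the leftmost head = syllable 1.
Primary stress: syllable 1 → ˈro:.le:.glo:.la:.fra:.

1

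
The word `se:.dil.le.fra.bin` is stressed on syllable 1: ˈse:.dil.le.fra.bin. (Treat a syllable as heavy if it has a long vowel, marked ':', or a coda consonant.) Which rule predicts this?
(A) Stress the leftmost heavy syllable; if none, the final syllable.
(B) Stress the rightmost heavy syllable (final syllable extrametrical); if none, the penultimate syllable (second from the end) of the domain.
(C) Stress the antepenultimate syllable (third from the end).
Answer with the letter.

Rule A → syllable 1 ✓.
Rule B → syllable 2 (observed: 1).
Rule C → syllable 3 (observed: 1).

A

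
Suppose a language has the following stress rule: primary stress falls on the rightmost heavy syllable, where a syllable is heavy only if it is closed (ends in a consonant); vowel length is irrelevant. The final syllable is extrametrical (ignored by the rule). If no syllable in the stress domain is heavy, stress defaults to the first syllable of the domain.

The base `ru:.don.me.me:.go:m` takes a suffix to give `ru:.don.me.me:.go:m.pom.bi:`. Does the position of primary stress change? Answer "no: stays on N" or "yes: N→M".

yes: 2→6

Base `ru:.don.me.me:.go:m` (5 syllables):
  The final syllable (5, go:m) is extrametrical; the stress domain is syllables 1–4.
  Weights: 1 ru: L, 2 don H, 3 me L, 4 me: L.
  Heavy syllables in the domain: 2. The rightmost is syllable 2 (don).
  → primary stress on syllable 2.
Suffixed `ru:.don.me.me:.go:m.pom.bi:` (7 syllables):
  The final syllable (7, bi:) is extrametrical; the stress domain is syllables 1–6.
  Weights: 1 ru: L, 2 don H, 3 me L, 4 me: L, 5 go:m H, 6 pom H.
  Heavy syllables in the domain: 2, 5, 6. The rightmost is syllable 6 (pom).
  → primary stress on syllable 6.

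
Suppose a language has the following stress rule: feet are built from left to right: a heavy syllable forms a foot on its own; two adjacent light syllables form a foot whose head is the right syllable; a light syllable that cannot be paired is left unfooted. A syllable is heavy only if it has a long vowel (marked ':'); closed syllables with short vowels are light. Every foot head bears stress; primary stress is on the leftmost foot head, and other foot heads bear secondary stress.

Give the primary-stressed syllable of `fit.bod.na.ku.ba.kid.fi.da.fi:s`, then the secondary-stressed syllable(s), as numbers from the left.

Weights: 1 fit L, 2 bod L, 3 na L, 4 ku L, 5 ba L, 6 kid L, 7 fi L, 8 da L, 9 fi:s H.
Parse left to right (heavy = foot alone; LL = one foot; stranded L unfooted): (fit.ˈbod) (na.ˈku) (ba.ˈkid) (fi.ˈda) (ˈfi:s).
Foot heads: 2, 4, 6, 8, 9.
Primary stress on the leftmost head = syllable 2.
Secondary stress on 4, 6, 8, 9: fit.ˈbod.na.ˌku.ba.ˌkid.fi.ˌda.ˌfi:s.

primary 2, secondary 4, 6, 8, 9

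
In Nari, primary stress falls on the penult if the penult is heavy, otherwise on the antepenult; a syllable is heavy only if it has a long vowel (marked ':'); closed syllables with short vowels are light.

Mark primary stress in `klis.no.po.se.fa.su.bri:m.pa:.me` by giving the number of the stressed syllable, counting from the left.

Weights: 7 bri:m H, 8 pa: H, 9 me L.
The penult (syllable 8, pa:) is heavy, so it takes stress.
Primary stress: syllable 8 → klis.no.po.se.fa.su.bri:m.ˈpa:.me.

8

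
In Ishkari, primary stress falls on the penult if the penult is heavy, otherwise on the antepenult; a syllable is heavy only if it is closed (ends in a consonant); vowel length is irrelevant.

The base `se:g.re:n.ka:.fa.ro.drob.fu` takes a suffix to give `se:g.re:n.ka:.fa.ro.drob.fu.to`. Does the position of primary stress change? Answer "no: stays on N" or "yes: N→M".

Base `se:g.re:n.ka:.fa.ro.drob.fu` (7 syllables):
  Weights: 5 ro L, 6 drob H, 7 fu L.
  The penult (syllable 6, drob) is heavy, so it takes stress.
  → primary stress on syllable 6.
Suffixed `se:g.re:n.ka:.fa.ro.drob.fu.to` (8 syllables):
  Weights: 6 drob H, 7 fu L, 8 to L.
  The penult (syllable 7, fu) is light, so stress falls on the antepenult (syllable 6, drob).
  → primary stress on syllable 6.

no: stays on 6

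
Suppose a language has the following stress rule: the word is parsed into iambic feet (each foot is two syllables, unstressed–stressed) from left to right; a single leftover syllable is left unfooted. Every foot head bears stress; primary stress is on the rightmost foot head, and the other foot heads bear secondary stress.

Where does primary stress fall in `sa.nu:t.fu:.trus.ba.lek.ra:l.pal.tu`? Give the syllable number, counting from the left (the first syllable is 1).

8

Parse left to right into iambic (σˈσ) feet: (sa.ˈnu:t) (fu:.ˈtrus) (ba.ˈlek) (ra:l.ˈpal) tu. Syllable 9 is left unfooted.
Foot heads (stressed positions): 2, 4, 6, 8.
End Rule Rightmost: primary stress on the rightmost head = syllable 8.
Primary stress: syllable 8 → sa.nu:t.fu:.trus.ba.lek.ra:l.ˈpal.tu.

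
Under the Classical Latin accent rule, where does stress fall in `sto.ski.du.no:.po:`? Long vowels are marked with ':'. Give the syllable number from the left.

4

Classical Latin: stress the penult if heavy (long vowel or closed), else the antepenult.
Weights: 3 du L, 4 no: H, 5 po: H.
The penult (syllable 4, no:) is heavy, so it takes stress.
Stress on syllable 4: sto.ski.du.ˈno:.po:.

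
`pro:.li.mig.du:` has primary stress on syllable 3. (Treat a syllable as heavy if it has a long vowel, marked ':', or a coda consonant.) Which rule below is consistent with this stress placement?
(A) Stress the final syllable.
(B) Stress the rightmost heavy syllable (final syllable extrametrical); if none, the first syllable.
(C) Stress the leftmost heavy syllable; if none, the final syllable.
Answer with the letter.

B

Rule A → syllable 4 (observed: 3).
Rule B → syllable 3 ✓.
Rule C → syllable 1 (observed: 3).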